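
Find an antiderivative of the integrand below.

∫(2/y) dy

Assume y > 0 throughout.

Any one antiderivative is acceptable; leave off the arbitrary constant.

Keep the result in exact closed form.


Answer: 2*log(y).


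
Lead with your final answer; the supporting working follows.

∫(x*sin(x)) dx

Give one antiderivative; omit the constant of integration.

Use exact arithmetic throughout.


The answer is -x*cos(x) + sin(x).
Step 1. Integrate ∫(x*sin(x)) dx by parts with u = x, dv = (sin(x)) dx, so v = -cos(x): now -x*cos(x) + ∫(cos(x)) dx.
Step 2. Evaluate the standard form: now -x*cos(x) + sin(x).
Answer: -x*cos(x) + sin(x).


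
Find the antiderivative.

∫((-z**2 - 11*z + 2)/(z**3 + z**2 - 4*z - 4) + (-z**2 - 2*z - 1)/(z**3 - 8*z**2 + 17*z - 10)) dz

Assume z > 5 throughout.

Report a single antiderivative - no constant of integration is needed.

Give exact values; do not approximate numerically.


Answer: -3*log(z - 5) + log(z - 2) - log(z - 1) - 4*log(z + 1) + 5*log(z + 2).


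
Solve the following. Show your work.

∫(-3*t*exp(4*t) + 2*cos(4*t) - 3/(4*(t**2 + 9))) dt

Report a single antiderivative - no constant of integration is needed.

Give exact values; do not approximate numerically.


Step 1. Rewrite: now ∫(-3*t*exp(4*t)) dt + ∫(-3/(4*(t**2 + 9))) dt + ∫(2*cos(4*t)) dt.
Step 2. Evaluate the standard form: now -atan(t/3)/4 + ∫(-3*t*exp(4*t)) dt + ∫(2*cos(4*t)) dt.
Step 3. Integrate ∫(-3*t*exp(4*t)) dt by parts with u = t, dv = (-3*exp(4*t)) dt, so v = -3*exp(4*t)/4: now -3*t*exp(4*t)/4 - atan(t/3)/4 + ∫(3*exp(4*t)/4) dt + ∫(2*cos(4*t)) dt.
Step 4. Evaluate the standard form: now -3*t*exp(4*t)/4 + 3*exp(4*t)/16 - atan(t/3)/4 + ∫(2*cos(4*t)) dt.
Step 5. Evaluate the standard form: now -3*t*exp(4*t)/4 + 3*exp(4*t)/16 + sin(4*t)/2 - atan(t/3)/4.
Answer: -3*t*exp(4*t)/4 + 3*exp(4*t)/16 + sin(4*t)/2 - atan(t/3)/4.


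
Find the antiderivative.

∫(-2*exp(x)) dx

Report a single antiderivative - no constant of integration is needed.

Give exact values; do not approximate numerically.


Answer: -2*exp(x).


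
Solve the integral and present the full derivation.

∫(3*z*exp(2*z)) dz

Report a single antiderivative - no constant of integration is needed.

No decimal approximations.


Step 1. Integrate ∫(3*z*exp(2*z)) dz by parts with u = z, dv = (3*exp(2*z)) dz, so v = 3*exp(2*z)/2: now 3*z*exp(2*z)/2 + ∫(-3*exp(2*z)/2) dz.
Step 2. Evaluate the standard form: now 3*z*exp(2*z)/2 - 3*exp(2*z)/4.
Answer: 3*z*exp(2*z)/2 - 3*exp(2*z)/4.


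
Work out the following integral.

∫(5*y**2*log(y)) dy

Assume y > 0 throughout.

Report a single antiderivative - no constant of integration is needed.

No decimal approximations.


Answer: 5*y**3*log(y)/3 - 5*y**3/9.


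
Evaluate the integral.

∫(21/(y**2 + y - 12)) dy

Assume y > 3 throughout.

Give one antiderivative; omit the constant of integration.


Answer: 3*log(y - 3) - 3*log(y + 4).


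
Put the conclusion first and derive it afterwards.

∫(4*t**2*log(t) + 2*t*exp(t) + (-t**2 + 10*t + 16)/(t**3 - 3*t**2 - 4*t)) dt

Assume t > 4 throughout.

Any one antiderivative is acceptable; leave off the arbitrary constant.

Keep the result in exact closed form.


The answer is 4*t**3*log(t)/3 - 4*t**3/9 + 2*t*exp(t) - 2*exp(t) - 4*log(t) + 2*log(t - 4) + log(t + 1).
Step 1. Rewrite: now ∫(2*t*exp(t)) dt + ∫(4*t**2*log(t)) dt + ∫((-t**2 + 10*t + 16)/(t**3 - 3*t**2 - 4*t)) dt.
Step 2. Integrate ∫(2*t*exp(t)) dt by parts with u = t, dv = (2*exp(t)) dt, so v = 2*exp(t): now 2*t*exp(t) + ∫(4*t**2*log(t)) dt + ∫((-t**2 + 10*t + 16)/(t**3 - 3*t**2 - 4*t)) dt + ∫(-2*exp(t)) dt.
Step 3. Evaluate the standard form: now 2*t*exp(t) - 2*exp(t) + ∫(4*t**2*log(t)) dt + ∫((-t**2 + 10*t + 16)/(t**3 - 3*t**2 - 4*t)) dt.
Step 4. Decompose ∫((-t**2 + 10*t + 16)/(t**3 - 3*t**2 - 4*t)) dt by partial fractions, (-t**2 + 10*t + 16)/(t**3 - 3*t**2 - 4*t) = 1/(t + 1) + 2/(t - 4) - 4/t: now 2*t*exp(t) - 2*exp(t) + ∫(-4/t) dt + ∫(4*t**2*log(t)) dt + ∫(2/(t - 4)) dt + ∫(1/(t + 1)) dt.
Step 5. Evaluate the standard form [assuming t > 4]: now 2*t*exp(t) - 2*exp(t) + 2*log(t - 4) + ∫(-4/t) dt + ∫(4*t**2*log(t)) dt + ∫(1/(t + 1)) dt.
Step 6. Evaluate the standard form [assuming t > -1]: now 2*t*exp(t) - 2*exp(t) + 2*log(t - 4) + log(t + 1) + ∫(-4/t) dt + ∫(4*t**2*log(t)) dt.
Step 7. Evaluate the standard form [assuming t > 0]: now 2*t*exp(t) - 2*exp(t) - 4*log(t) + 2*log(t - 4) + log(t + 1) + ∫(4*t**2*log(t)) dt.
Step 8. Integrate ∫(4*t**2*log(t)) dt by parts with u = log(t), dv = (4*t**2) dt, so v = 4*t**3/3 [assuming t > 0]: now 4*t**3*log(t)/3 + 2*t*exp(t) - 2*exp(t) - 4*log(t) + 2*log(t - 4) + log(t + 1) + ∫(-4*t**2/3) dt.
Step 9. Evaluate the standard form: now 4*t**3*log(t)/3 - 4*t**3/9 + 2*t*exp(t) - 2*exp(t) - 4*log(t) + 2*log(t - 4) + log(t + 1).
Answer: 4*t**3*log(t)/3 - 4*t**3/9 + 2*t*exp(t) - 2*exp(t) - 4*log(t) + 2*log(t - 4) + log(t + 1).


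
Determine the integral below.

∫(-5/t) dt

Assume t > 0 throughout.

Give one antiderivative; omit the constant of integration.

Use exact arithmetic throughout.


Answer: -5*log(t).


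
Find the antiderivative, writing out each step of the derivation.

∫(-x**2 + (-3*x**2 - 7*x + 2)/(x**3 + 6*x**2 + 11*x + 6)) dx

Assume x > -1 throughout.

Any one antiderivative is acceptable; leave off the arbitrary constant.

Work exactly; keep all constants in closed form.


Step 1. Rewrite: now ∫(-x**2) dx + ∫((-3*x**2 - 7*x + 2)/(x**3 + 6*x**2 + 11*x + 6)) dx.
Step 2. Decompose ∫((-3*x**2 - 7*x + 2)/(x**3 + 6*x**2 + 11*x + 6)) dx by partial fractions, (-3*x**2 - 7*x + 2)/(x**3 + 6*x**2 + 11*x + 6) = -2/(x + 3) - 4/(x + 2) + 3/(x + 1): now ∫(-x**2) dx + ∫(3/(x + 1)) dx + ∫(-4/(x + 2)) dx + ∫(-2/(x + 3)) dx.
Step 3. Evaluate the standard form [assuming x > -3]: now -2*log(x + 3) + ∫(-x**2) dx + ∫(3/(x + 1)) dx + ∫(-4/(x + 2)) dx.
Step 4. Evaluate the standard form [assuming x > -1]: now 3*log(x + 1) - 2*log(x + 3) + ∫(-x**2) dx + ∫(-4/(x + 2)) dx.
Step 5. Evaluate the standard form [assuming x > -2]: now 3*log(x + 1) - 4*log(x + 2) - 2*log(x + 3) + ∫(-x**2) dx.
Step 6. Evaluate the standard form: now -x**3/3 + 3*log(x + 1) - 4*log(x + 2) - 2*log(x + 3).
Answer: -x**3/3 + 3*log(x + 1) - 4*log(x + 2) - 2*log(x + 3).


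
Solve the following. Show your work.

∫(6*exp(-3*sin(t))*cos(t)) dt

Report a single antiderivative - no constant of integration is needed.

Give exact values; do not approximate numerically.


Step 1. Substitute u = sin(t), turning ∫(6*exp(-3*sin(t))*cos(t)) dt into ∫(6*exp(-3*u)) du: now ∫(6*exp(-3*u)) du.
Step 2. Evaluate the standard form: now -2*exp(-3*u).
Step 3. Substitute back u = sin(t): now -2*exp(-3*sin(t)).
Answer: -2*exp(-3*sin(t)).


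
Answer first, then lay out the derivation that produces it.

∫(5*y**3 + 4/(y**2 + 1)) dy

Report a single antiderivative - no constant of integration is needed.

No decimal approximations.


The answer is 5*y**4/4 + 4*atan(y).
Step 1. Rewrite: now ∫(5*y**3) dy + ∫(4/(y**2 + 1)) dy.
Step 2. Evaluate the standard form: now 5*y**4/4 + ∫(4/(y**2 + 1)) dy.
Step 3. Evaluate the standard form: now 5*y**4/4 + 4*atan(y).
Answer: 5*y**4/4 + 4*atan(y).


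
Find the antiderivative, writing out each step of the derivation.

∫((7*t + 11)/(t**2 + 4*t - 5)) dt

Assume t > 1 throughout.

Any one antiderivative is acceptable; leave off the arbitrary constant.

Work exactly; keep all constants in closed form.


Step 1. Decompose ∫((7*t + 11)/(t**2 + 4*t - 5)) dt by partial fractions, (7*t + 11)/(t**2 + 4*t - 5) = 4/(t + 5) + 3/(t - 1): now ∫(3/(t - 1)) dt + ∫(4/(t + 5)) dt.
Step 2. Evaluate the standard form [assuming t > 1]: now 3*log(t - 1) + ∫(4/(t + 5)) dt.
Step 3. Evaluate the standard form [assuming t > -5]: now 3*log(t - 1) + 4*log(t + 5).
Answer: 3*log(t - 1) + 4*log(t + 5).


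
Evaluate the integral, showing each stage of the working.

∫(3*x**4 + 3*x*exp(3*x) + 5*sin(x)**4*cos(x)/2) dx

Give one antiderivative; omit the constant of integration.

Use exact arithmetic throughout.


Step 1. Rewrite: now ∫(3*x**4) dx + ∫(3*x*exp(3*x)) dx + ∫(5*sin(x)**4*cos(x)/2) dx.
Step 2. Substitute u = sin(x), turning ∫(5*sin(x)**4*cos(x)/2) dx into ∫(5*u**4/2) du: now ∫(5*u**4/2) du + ∫(3*x**4) dx + ∫(3*x*exp(3*x)) dx.
Step 3. Evaluate the standard form: now u**5/2 + ∫(3*x**4) dx + ∫(3*x*exp(3*x)) dx.
Step 4. Substitute back u = sin(x): now sin(x)**5/2 + ∫(3*x**4) dx + ∫(3*x*exp(3*x)) dx.
Step 5. Integrate ∫(3*x*exp(3*x)) dx by parts with u = x, dv = (3*exp(3*x)) dx, so v = exp(3*x): now x*exp(3*x) + sin(x)**5/2 + ∫(3*x**4) dx + ∫(-exp(3*x)) dx.
Step 6. Evaluate the standard form: now x*exp(3*x) - exp(3*x)/3 + sin(x)**5/2 + ∫(3*x**4) dx.
Step 7. Evaluate the standard form: now 3*x**5/5 + x*exp(3*x) - exp(3*x)/3 + sin(x)**5/2.
Answer: 3*x**5/5 + x*exp(3*x) - exp(3*x)/3 + sin(x)**5/2.


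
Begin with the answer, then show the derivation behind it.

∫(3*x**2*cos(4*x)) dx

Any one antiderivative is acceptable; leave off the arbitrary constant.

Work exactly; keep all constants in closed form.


The answer is 3*x**2*sin(4*x)/4 + 3*x*cos(4*x)/8 - 3*sin(4*x)/32.
Step 1. Integrate ∫(3*x**2*cos(4*x)) dx by parts with u = x**2, dv = (3*cos(4*x)) dx, so v = 3*sin(4*x)/4: now 3*x**2*sin(4*x)/4 + ∫(-3*x*sin(4*x)/2) dx.
Step 2. Integrate ∫(-3*x*sin(4*x)/2) dx by parts with u = x, dv = (-3*sin(4*x)/2) dx, so v = 3*cos(4*x)/8: now 3*x**2*sin(4*x)/4 + 3*x*cos(4*x)/8 + ∫(-3*cos(4*x)/8) dx.
Step 3. Evaluate the standard form: now 3*x**2*sin(4*x)/4 + 3*x*cos(4*x)/8 - 3*sin(4*x)/32.
Answer: 3*x**2*sin(4*x)/4 + 3*x*cos(4*x)/8 - 3*sin(4*x)/32.


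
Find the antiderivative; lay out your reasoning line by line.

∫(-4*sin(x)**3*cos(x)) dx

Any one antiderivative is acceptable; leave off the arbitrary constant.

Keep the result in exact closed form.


Step 1. Substitute u = sin(x), turning ∫(-4*sin(x)**3*cos(x)) dx into ∫(-4*u**3) du: now ∫(-4*u**3) du.
Step 2. Evaluate the standard form: now -u**4.
Step 3. Substitute back u = sin(x): now -sin(x)**4.
Answer: -sin(x)**4.


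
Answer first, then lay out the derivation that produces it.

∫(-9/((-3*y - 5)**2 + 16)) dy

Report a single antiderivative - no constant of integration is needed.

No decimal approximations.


The answer is -3*atan(3*y/4 + 5/4)/4.
Step 1. Substitute u = -3*y - 5, turning ∫(-9/((-3*y - 5)**2 + 16)) dy into ∫(3/(u**2 + 16)) du: now ∫(3/(u**2 + 16)) du.
Step 2. Evaluate the standard form: now 3*atan(u/4)/4.
Step 3. Substitute back u = -3*y - 5: now -3*atan(3*y/4 + 5/4)/4.
Answer: -3*atan(3*y/4 + 5/4)/4.


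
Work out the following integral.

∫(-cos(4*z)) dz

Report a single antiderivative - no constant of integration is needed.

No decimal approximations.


Answer: -sin(4*z)/4.


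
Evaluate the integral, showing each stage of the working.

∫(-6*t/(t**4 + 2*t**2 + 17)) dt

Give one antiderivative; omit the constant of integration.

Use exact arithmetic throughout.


Step 1. Substitute u = t**2 + 1, turning ∫(-6*t/(t**4 + 2*t**2 + 17)) dt into ∫(-3/(u**2 + 16)) du: now ∫(-3/(u**2 + 16)) du.
Step 2. Evaluate the standard form: now -3*atan(u/4)/4.
Step 3. Substitute back u = t**2 + 1: now -3*atan(t**2/4 + 1/4)/4.
Answer: -3*atan(t**2/4 + 1/4)/4.


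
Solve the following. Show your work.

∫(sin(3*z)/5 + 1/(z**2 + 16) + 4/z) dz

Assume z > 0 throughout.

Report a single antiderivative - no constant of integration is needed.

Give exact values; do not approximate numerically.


Step 1. Rewrite: now ∫(4/z) dz + ∫(1/(z**2 + 16)) dz + ∫(sin(3*z)/5) dz.
Step 2. Evaluate the standard form: now atan(z/4)/4 + ∫(4/z) dz + ∫(sin(3*z)/5) dz.
Step 3. Evaluate the standard form [assuming z > 0]: now 4*log(z) + atan(z/4)/4 + ∫(sin(3*z)/5) dz.
Step 4. Evaluate the standard form: now 4*log(z) - cos(3*z)/15 + atan(z/4)/4.
Answer: 4*log(z) - cos(3*z)/15 + atan(z/4)/4.


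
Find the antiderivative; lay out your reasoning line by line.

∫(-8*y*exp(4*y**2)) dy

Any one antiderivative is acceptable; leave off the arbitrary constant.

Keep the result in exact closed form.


Step 1. Substitute u = y**2, turning ∫(-8*y*exp(4*y**2)) dy into ∫(-4*exp(4*u)) du: now ∫(-4*exp(4*u)) du.
Step 2. Evaluate the standard form: now -exp(4*u).
Step 3. Substitute back u = y**2: now -exp(4*y**2).
Answer: -exp(4*y**2).


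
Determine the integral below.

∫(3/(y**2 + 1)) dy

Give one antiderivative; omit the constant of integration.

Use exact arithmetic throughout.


Answer: 3*atan(y).


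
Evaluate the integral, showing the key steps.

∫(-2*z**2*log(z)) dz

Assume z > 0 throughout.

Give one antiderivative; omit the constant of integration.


Step 1. Integrate ∫(-2*z**2*log(z)) dz by parts with u = log(z), dv = (-2*z**2) dz, so v = -2*z**3/3 [assuming z > 0]: now -2*z**3*log(z)/3 + ∫(2*z**2/3) dz.
Step 2. Evaluate the standard form: now -2*z**3*log(z)/3 + 2*z**3/9.
Answer: -2*z**3*log(z)/3 + 2*z**3/9.


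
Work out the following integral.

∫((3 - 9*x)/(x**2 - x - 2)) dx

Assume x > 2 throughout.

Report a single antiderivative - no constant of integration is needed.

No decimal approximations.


Answer: -5*log(x - 2) - 4*log(x + 1).


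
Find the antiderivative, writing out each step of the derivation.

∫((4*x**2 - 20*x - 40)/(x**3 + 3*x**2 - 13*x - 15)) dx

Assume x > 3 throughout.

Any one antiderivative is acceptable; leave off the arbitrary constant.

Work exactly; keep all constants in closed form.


Step 1. Decompose ∫((4*x**2 - 20*x - 40)/(x**3 + 3*x**2 - 13*x - 15)) dx by partial fractions, (4*x**2 - 20*x - 40)/(x**3 + 3*x**2 - 13*x - 15) = 5/(x + 5) + 1/(x + 1) - 2/(x - 3): now ∫(-2/(x - 3)) dx + ∫(1/(x + 1)) dx + ∫(5/(x + 5)) dx.
Step 2. Evaluate the standard form [assuming x > -1]: now log(x + 1) + ∫(-2/(x - 3)) dx + ∫(5/(x + 5)) dx.
Step 3. Evaluate the standard form [assuming x > 3]: now -2*log(x - 3) + log(x + 1) + ∫(5/(x + 5)) dx.
Step 4. Evaluate the standard form [assuming x > -5]: now -2*log(x - 3) + log(x + 1) + 5*log(x + 5).
Answer: -2*log(x - 3) + log(x + 1) + 5*log(x + 5).


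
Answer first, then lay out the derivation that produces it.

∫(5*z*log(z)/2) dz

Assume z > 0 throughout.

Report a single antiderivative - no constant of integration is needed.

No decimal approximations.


The answer is 5*z**2*log(z)/4 - 5*z**2/8.
Step 1. Integrate ∫(5*z*log(z)/2) dz by parts with u = log(z), dv = (5*z/2) dz, so v = 5*z**2/4 [assuming z > 0]: now 5*z**2*log(z)/4 + ∫(-5*z/4) dz.
Step 2. Evaluate the standard form: now 5*z**2*log(z)/4 - 5*z**2/8.
Answer: 5*z**2*log(z)/4 - 5*z**2/8.


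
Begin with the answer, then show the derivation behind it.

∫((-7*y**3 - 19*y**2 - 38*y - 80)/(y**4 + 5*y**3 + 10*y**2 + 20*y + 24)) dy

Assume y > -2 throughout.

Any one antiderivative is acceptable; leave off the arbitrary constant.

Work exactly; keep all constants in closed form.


The answer is -3*log(y + 2) - 4*log(y + 3) - atan(y/2).
Step 1. Decompose ∫((-7*y**3 - 19*y**2 - 38*y - 80)/(y**4 + 5*y**3 + 10*y**2 + 20*y + 24)) dy by partial fractions, (-7*y**3 - 19*y**2 - 38*y - 80)/(y**4 + 5*y**3 + 10*y**2 + 20*y + 24) = -2/(y**2 + 4) - 4/(y + 3) - 3/(y + 2): now ∫(-3/(y + 2)) dy + ∫(-4/(y + 3)) dy + ∫(-2/(y**2 + 4)) dy.
Step 2. Evaluate the standard form [assuming y > -2]: now -3*log(y + 2) + ∫(-4/(y + 3)) dy + ∫(-2/(y**2 + 4)) dy.
Step 3. Evaluate the standard form [assuming y > -3]: now -3*log(y + 2) - 4*log(y + 3) + ∫(-2/(y**2 + 4)) dy.
Step 4. Evaluate the standard form: now -3*log(y + 2) - 4*log(y + 3) - atan(y/2).
Answer: -3*log(y + 2) - 4*log(y + 3) - atan(y/2).


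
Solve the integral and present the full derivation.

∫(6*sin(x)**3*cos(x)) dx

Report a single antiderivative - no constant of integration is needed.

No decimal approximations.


Step 1. Substitute u = sin(x), turning ∫(6*sin(x)**3*cos(x)) dx into ∫(6*u**3) du: now ∫(6*u**3) du.
Step 2. Evaluate the standard form: now 3*u**4/2.
Step 3. Substitute back u = sin(x): now 3*sin(x)**4/2.
Answer: 3*sin(x)**4/2.


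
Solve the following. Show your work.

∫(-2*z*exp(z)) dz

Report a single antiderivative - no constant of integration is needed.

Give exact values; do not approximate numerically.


Step 1. Integrate ∫(-2*z*exp(z)) dz by parts with u = z, dv = (-2*exp(z)) dz, so v = -2*exp(z): now -2*z*exp(z) + ∫(2*exp(z)) dz.
Step 2. Evaluate the standard form: now -2*z*exp(z) + 2*exp(z).
Answer: -2*z*exp(z) + 2*exp(z).


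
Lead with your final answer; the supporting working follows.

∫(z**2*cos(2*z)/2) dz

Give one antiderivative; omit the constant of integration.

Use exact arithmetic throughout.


The answer is z**2*sin(2*z)/4 + z*cos(2*z)/4 - sin(2*z)/8.
Step 1. Integrate ∫(z**2*cos(2*z)/2) dz by parts with u = z**2, dv = (cos(2*z)/2) dz, so v = sin(2*z)/4: now z**2*sin(2*z)/4 + ∫(-z*sin(2*z)/2) dz.
Step 2. Integrate ∫(-z*sin(2*z)/2) dz by parts with u = z, dv = (-sin(2*z)/2) dz, so v = cos(2*z)/4: now z**2*sin(2*z)/4 + z*cos(2*z)/4 + ∫(-cos(2*z)/4) dz.
Step 3. Evaluate the standard form: now z**2*sin(2*z)/4 + z*cos(2*z)/4 - sin(2*z)/8.
Answer: z**2*sin(2*z)/4 + z*cos(2*z)/4 - sin(2*z)/8.


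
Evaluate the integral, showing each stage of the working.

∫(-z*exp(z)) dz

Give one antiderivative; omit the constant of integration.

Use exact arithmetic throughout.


Step 1. Integrate ∫(-z*exp(z)) dz by parts with u = z, dv = (-exp(z)) dz, so v = -exp(z): now -z*exp(z) + ∫(exp(z)) dz.
Step 2. Evaluate the standard form: now -z*exp(z) + exp(z).
Answer: -z*exp(z) + exp(z).


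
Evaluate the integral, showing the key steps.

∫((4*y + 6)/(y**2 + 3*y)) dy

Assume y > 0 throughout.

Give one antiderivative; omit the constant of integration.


Step 1. Decompose ∫((4*y + 6)/(y**2 + 3*y)) dy by partial fractions, (4*y + 6)/(y**2 + 3*y) = 2/(y + 3) + 2/y: now ∫(2/y) dy + ∫(2/(y + 3)) dy.
Step 2. Evaluate the standard form [assuming y > 0]: now 2*log(y) + ∫(2/(y + 3)) dy.
Step 3. Evaluate the standard form [assuming y > -3]: now 2*log(y) + 2*log(y + 3).
Answer: 2*log(y) + 2*log(y + 3).


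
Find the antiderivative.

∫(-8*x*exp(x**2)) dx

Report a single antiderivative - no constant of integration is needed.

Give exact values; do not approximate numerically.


Answer: -4*exp(x**2).


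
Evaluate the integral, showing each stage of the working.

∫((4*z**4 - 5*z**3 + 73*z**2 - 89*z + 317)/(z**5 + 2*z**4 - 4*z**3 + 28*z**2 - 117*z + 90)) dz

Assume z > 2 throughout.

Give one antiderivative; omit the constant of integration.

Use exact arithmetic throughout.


Step 1. Decompose ∫((4*z**4 - 5*z**3 + 73*z**2 - 89*z + 317)/(z**5 + 2*z**4 - 4*z**3 + 28*z**2 - 117*z + 90)) dz by partial fractions, (4*z**4 - 5*z**3 + 73*z**2 - 89*z + 317)/(z**5 + 2*z**4 - 4*z**3 + 28*z**2 - 117*z + 90) = 2/(z**2 + 9) + 4/(z + 5) - 5/(z - 1) + 5/(z - 2): now ∫(5/(z - 2)) dz + ∫(-5/(z - 1)) dz + ∫(4/(z + 5)) dz + ∫(2/(z**2 + 9)) dz.
Step 2. Evaluate the standard form [assuming z > -5]: now 4*log(z + 5) + ∫(5/(z - 2)) dz + ∫(-5/(z - 1)) dz + ∫(2/(z**2 + 9)) dz.
Step 3. Evaluate the standard form [assuming z > 1]: now -5*log(z - 1) + 4*log(z + 5) + ∫(5/(z - 2)) dz + ∫(2/(z**2 + 9)) dz.
Step 4. Evaluate the standard form [assuming z > 2]: now 5*log(z - 2) - 5*log(z - 1) + 4*log(z + 5) + ∫(2/(z**2 + 9)) dz.
Step 5. Evaluate the standard form: now 5*log(z - 2) - 5*log(z - 1) + 4*log(z + 5) + 2*atan(z/3)/3.
Answer: 5*log(z - 2) - 5*log(z - 1) + 4*log(z + 5) + 2*atan(z/3)/3.


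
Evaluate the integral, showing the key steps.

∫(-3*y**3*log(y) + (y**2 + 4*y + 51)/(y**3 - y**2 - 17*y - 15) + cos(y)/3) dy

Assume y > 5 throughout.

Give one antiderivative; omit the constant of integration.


Step 1. Rewrite: now ∫(-3*y**3*log(y)) dy + ∫((y**2 + 4*y + 51)/(y**3 - y**2 - 17*y - 15)) dy + ∫(cos(y)/3) dy.
Step 2. Integrate ∫(-3*y**3*log(y)) dy by parts with u = log(y), dv = (-3*y**3) dy, so v = -3*y**4/4 [assuming y > 0]: now -3*y**4*log(y)/4 + ∫(3*y**3/4) dy + ∫((y**2 + 4*y + 51)/(y**3 - y**2 - 17*y - 15)) dy + ∫(cos(y)/3) dy.
Step 3. Evaluate the standard form: now -3*y**4*log(y)/4 + 3*y**4/16 + ∫((y**2 + 4*y + 51)/(y**3 - y**2 - 17*y - 15)) dy + ∫(cos(y)/3) dy.
Step 4. Evaluate the standard form: now -3*y**4*log(y)/4 + 3*y**4/16 + sin(y)/3 + ∫((y**2 + 4*y + 51)/(y**3 - y**2 - 17*y - 15)) dy.
Step 5. Decompose ∫((y**2 + 4*y + 51)/(y**3 - y**2 - 17*y - 15)) dy by partial fractions, (y**2 + 4*y + 51)/(y**3 - y**2 - 17*y - 15) = 3/(y + 3) - 4/(y + 1) + 2/(y - 5): now -3*y**4*log(y)/4 + 3*y**4/16 + sin(y)/3 + ∫(2/(y - 5)) dy + ∫(-4/(y + 1)) dy + ∫(3/(y + 3)) dy.
Step 6. Evaluate the standard form [assuming y > -1]: now -3*y**4*log(y)/4 + 3*y**4/16 - 4*log(y + 1) + sin(y)/3 + ∫(2/(y - 5)) dy + ∫(3/(y + 3)) dy.
Step 7. Evaluate the standard form [assuming y > -3]: now -3*y**4*log(y)/4 + 3*y**4/16 - 4*log(y + 1) + 3*log(y + 3) + sin(y)/3 + ∫(2/(y - 5)) dy.
Step 8. Evaluate the standard form [assuming y > 5]: now -3*y**4*log(y)/4 + 3*y**4/16 + 2*log(y - 5) - 4*log(y + 1) + 3*log(y + 3) + sin(y)/3.
Answer: -3*y**4*log(y)/4 + 3*y**4/16 + 2*log(y - 5) - 4*log(y + 1) + 3*log(y + 3) + sin(y)/3.


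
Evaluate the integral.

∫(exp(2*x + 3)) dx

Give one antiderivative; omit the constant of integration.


Answer: exp(2*x + 3)/2.


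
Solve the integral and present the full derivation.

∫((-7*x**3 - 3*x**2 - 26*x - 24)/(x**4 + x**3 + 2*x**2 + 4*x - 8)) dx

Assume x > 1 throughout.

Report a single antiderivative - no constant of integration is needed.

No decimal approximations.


Step 1. Decompose ∫((-7*x**3 - 3*x**2 - 26*x - 24)/(x**4 + x**3 + 2*x**2 + 4*x - 8)) dx by partial fractions, (-7*x**3 - 3*x**2 - 26*x - 24)/(x**4 + x**3 + 2*x**2 + 4*x - 8) = 2/(x**2 + 4) - 3/(x + 2) - 4/(x - 1): now ∫(-4/(x - 1)) dx + ∫(-3/(x + 2)) dx + ∫(2/(x**2 + 4)) dx.
Step 2. Evaluate the standard form [assuming x > 1]: now -4*log(x - 1) + ∫(-3/(x + 2)) dx + ∫(2/(x**2 + 4)) dx.
Step 3. Evaluate the standard form [assuming x > -2]: now -4*log(x - 1) - 3*log(x + 2) + ∫(2/(x**2 + 4)) dx.
Step 4. Evaluate the standard form: now -4*log(x - 1) - 3*log(x + 2) + atan(x/2).
Answer: -4*log(x - 1) - 3*log(x + 2) + atan(x/2).


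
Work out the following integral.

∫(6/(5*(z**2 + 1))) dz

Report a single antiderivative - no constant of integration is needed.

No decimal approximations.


Answer: 6*atan(z)/5.


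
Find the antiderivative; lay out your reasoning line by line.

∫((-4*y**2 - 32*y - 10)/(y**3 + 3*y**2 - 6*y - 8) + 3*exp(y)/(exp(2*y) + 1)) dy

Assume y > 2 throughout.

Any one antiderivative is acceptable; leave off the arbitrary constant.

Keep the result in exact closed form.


Step 1. Rewrite: now ∫(3*exp(y)/(exp(2*y) + 1)) dy + ∫((-4*y**2 - 32*y - 10)/(y**3 + 3*y**2 - 6*y - 8)) dy.
Step 2. Decompose ∫((-4*y**2 - 32*y - 10)/(y**3 + 3*y**2 - 6*y - 8)) dy by partial fractions, (-4*y**2 - 32*y - 10)/(y**3 + 3*y**2 - 6*y - 8) = 3/(y + 4) - 2/(y + 1) - 5/(y - 2): now ∫(3*exp(y)/(exp(2*y) + 1)) dy + ∫(-5/(y - 2)) dy + ∫(-2/(y + 1)) dy + ∫(3/(y + 4)) dy.
Step 3. Evaluate the standard form [assuming y > 2]: now -5*log(y - 2) + ∫(3*exp(y)/(exp(2*y) + 1)) dy + ∫(-2/(y + 1)) dy + ∫(3/(y + 4)) dy.
Step 4. Evaluate the standard form [assuming y > -1]: now -5*log(y - 2) - 2*log(y + 1) + ∫(3*exp(y)/(exp(2*y) + 1)) dy + ∫(3/(y + 4)) dy.
Step 5. Evaluate the standard form [assuming y > -4]: now -5*log(y - 2) - 2*log(y + 1) + 3*log(y + 4) + ∫(3*exp(y)/(exp(2*y) + 1)) dy.
Step 6. Substitute u = exp(y), turning ∫(3*exp(y)/(exp(2*y) + 1)) dy into ∫(3/(u**2 + 1)) du: now -5*log(y - 2) - 2*log(y + 1) + 3*log(y + 4) + ∫(3/(u**2 + 1)) du.
Step 7. Evaluate the standard form: now -5*log(y - 2) - 2*log(y + 1) + 3*log(y + 4) + 3*atan(u).
Step 8. Substitute back u = exp(y): now -5*log(y - 2) - 2*log(y + 1) + 3*log(y + 4) + 3*atan(exp(y)).
Answer: -5*log(y - 2) - 2*log(y + 1) + 3*log(y + 4) + 3*atan(exp(y)).


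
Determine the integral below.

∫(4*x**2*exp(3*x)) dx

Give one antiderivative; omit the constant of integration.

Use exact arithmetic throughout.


Answer: 4*x**2*exp(3*x)/3 - 8*x*exp(3*x)/9 + 8*exp(3*x)/27.


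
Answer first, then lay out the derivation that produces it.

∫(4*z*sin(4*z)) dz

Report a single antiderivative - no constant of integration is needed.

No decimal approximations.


The answer is -z*cos(4*z) + sin(4*z)/4.
Step 1. Integrate ∫(4*z*sin(4*z)) dz by parts with u = z, dv = (4*sin(4*z)) dz, so v = -cos(4*z): now -z*cos(4*z) + ∫(cos(4*z)) dz.
Step 2. Evaluate the standard form: now -z*cos(4*z) + sin(4*z)/4.
Answer: -z*cos(4*z) + sin(4*z)/4.


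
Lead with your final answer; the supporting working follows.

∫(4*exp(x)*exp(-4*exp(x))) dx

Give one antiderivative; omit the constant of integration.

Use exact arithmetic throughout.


The answer is -exp(-4*exp(x)).
Step 1. Substitute u = exp(x), turning ∫(4*exp(x)*exp(-4*exp(x))) dx into ∫(4*exp(-4*u)) du: now ∫(4*exp(-4*u)) du.
Step 2. Evaluate the standard form: now -exp(-4*u).
Step 3. Substitute back u = exp(x): now -exp(-4*exp(x)).
Answer: -exp(-4*exp(x)).


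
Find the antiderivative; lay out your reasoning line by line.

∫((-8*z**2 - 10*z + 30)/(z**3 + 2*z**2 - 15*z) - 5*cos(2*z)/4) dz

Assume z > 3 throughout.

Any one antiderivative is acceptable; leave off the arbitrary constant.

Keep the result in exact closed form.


Step 1. Rewrite: now ∫((-8*z**2 - 10*z + 30)/(z**3 + 2*z**2 - 15*z)) dz + ∫(-5*cos(2*z)/4) dz.
Step 2. Evaluate the standard form: now -5*sin(2*z)/8 + ∫((-8*z**2 - 10*z + 30)/(z**3 + 2*z**2 - 15*z)) dz.
Step 3. Decompose ∫((-8*z**2 - 10*z + 30)/(z**3 + 2*z**2 - 15*z)) dz by partial fractions, (-8*z**2 - 10*z + 30)/(z**3 + 2*z**2 - 15*z) = -3/(z + 5) - 3/(z - 3) - 2/z: now -5*sin(2*z)/8 + ∫(-2/z) dz + ∫(-3/(z - 3)) dz + ∫(-3/(z + 5)) dz.
Step 4. Evaluate the standard form [assuming z > 0]: now -2*log(z) - 5*sin(2*z)/8 + ∫(-3/(z - 3)) dz + ∫(-3/(z + 5)) dz.
Step 5. Evaluate the standard form [assuming z > 3]: now -2*log(z) - 3*log(z - 3) - 5*sin(2*z)/8 + ∫(-3/(z + 5)) dz.
Step 6. Evaluate the standard form [assuming z > -5]: now -2*log(z) - 3*log(z - 3) - 3*log(z + 5) - 5*sin(2*z)/8.
Answer: -2*log(z) - 3*log(z - 3) - 3*log(z + 5) - 5*sin(2*z)/8.


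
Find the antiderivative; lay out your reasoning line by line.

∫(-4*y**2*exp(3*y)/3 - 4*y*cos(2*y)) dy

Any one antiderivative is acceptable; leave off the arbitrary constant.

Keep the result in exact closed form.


Step 1. Rewrite: now ∫(-4*y*cos(2*y)) dy + ∫(-4*y**2*exp(3*y)/3) dy.
Step 2. Integrate ∫(-4*y*cos(2*y)) dy by parts with u = y, dv = (-4*cos(2*y)) dy, so v = -2*sin(2*y): now -2*y*sin(2*y) + ∫(-4*y**2*exp(3*y)/3) dy + ∫(2*sin(2*y)) dy.
Step 3. Evaluate the standard form: now -2*y*sin(2*y) - cos(2*y) + ∫(-4*y**2*exp(3*y)/3) dy.
Step 4. Integrate ∫(-4*y**2*exp(3*y)/3) dy by parts with u = y**2, dv = (-4*exp(3*y)/3) dy, so v = -4*exp(3*y)/9: now -4*y**2*exp(3*y)/9 - 2*y*sin(2*y) - cos(2*y) + ∫(8*y*exp(3*y)/9) dy.
Step 5. Integrate ∫(8*y*exp(3*y)/9) dy by parts with u = y, dv = (8*exp(3*y)/9) dy, so v = 8*exp(3*y)/27: now -4*y**2*exp(3*y)/9 + 8*y*exp(3*y)/27 - 2*y*sin(2*y) - cos(2*y) + ∫(-8*exp(3*y)/27) dy.
Step 6. Evaluate the standard form: now -4*y**2*exp(3*y)/9 + 8*y*exp(3*y)/27 - 2*y*sin(2*y) - 8*exp(3*y)/81 - cos(2*y).
Answer: -4*y**2*exp(3*y)/9 + 8*y*exp(3*y)/27 - 2*y*sin(2*y) - 8*exp(3*y)/81 - cos(2*y).


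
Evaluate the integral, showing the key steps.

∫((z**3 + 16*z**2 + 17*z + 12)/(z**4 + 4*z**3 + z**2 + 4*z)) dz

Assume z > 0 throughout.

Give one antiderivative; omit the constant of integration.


Step 1. Decompose ∫((z**3 + 16*z**2 + 17*z + 12)/(z**4 + 4*z**3 + z**2 + 4*z)) dz by partial fractions, (z**3 + 16*z**2 + 17*z + 12)/(z**4 + 4*z**3 + z**2 + 4*z) = 4/(z**2 + 1) - 2/(z + 4) + 3/z: now ∫(3/z) dz + ∫(-2/(z + 4)) dz + ∫(4/(z**2 + 1)) dz.
Step 2. Evaluate the standard form [assuming z > -4]: now -2*log(z + 4) + ∫(3/z) dz + ∫(4/(z**2 + 1)) dz.
Step 3. Evaluate the standard form [assuming z > 0]: now 3*log(z) - 2*log(z + 4) + ∫(4/(z**2 + 1)) dz.
Step 4. Evaluate the standard form: now 3*log(z) - 2*log(z + 4) + 4*atan(z).
Answer: 3*log(z) - 2*log(z + 4) + 4*atan(z).


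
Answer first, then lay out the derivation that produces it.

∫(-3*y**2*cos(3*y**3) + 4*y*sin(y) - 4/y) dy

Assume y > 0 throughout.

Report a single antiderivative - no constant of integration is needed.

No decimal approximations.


The answer is -4*y*cos(y) - 4*log(y) + 4*sin(y) - sin(3*y**3)/3.
Step 1. Rewrite: now ∫(-4/y) dy + ∫(4*y*sin(y)) dy + ∫(-3*y**2*cos(3*y**3)) dy.
Step 2. Substitute u = y**3, turning ∫(-3*y**2*cos(3*y**3)) dy into ∫(-cos(3*u)) du: now ∫(-4/y) dy + ∫(4*y*sin(y)) dy + ∫(-cos(3*u)) du.
Step 3. Evaluate the standard form: now -sin(3*u)/3 + ∫(-4/y) dy + ∫(4*y*sin(y)) dy.
Step 4. Substitute back u = y**3: now -sin(3*y**3)/3 + ∫(-4/y) dy + ∫(4*y*sin(y)) dy.
Step 5. Evaluate the standard form [assuming y > 0]: now -4*log(y) - sin(3*y**3)/3 + ∫(4*y*sin(y)) dy.
Step 6. Integrate ∫(4*y*sin(y)) dy by parts with u = y, dv = (4*sin(y)) dy, so v = -4*cos(y): now -4*y*cos(y) - 4*log(y) - sin(3*y**3)/3 + ∫(4*cos(y)) dy.
Step 7. Evaluate the standard form: now -4*y*cos(y) - 4*log(y) + 4*sin(y) - sin(3*y**3)/3.
Answer: -4*y*cos(y) - 4*log(y) + 4*sin(y) - sin(3*y**3)/3.


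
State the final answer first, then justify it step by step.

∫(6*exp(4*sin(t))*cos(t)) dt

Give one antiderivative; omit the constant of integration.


The answer is 3*exp(4*sin(t))/2.
Step 1. Substitute u = sin(t), turning ∫(6*exp(4*sin(t))*cos(t)) dt into ∫(6*exp(4*u)) du: now ∫(6*exp(4*u)) du.
Step 2. Evaluate the standard form: now 3*exp(4*u)/2.
Step 3. Substitute back u = sin(t): now 3*exp(4*sin(t))/2.
Answer: 3*exp(4*sin(t))/2.


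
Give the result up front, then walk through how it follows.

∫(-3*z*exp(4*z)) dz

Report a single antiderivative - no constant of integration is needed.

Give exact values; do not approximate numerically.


The answer is -3*z*exp(4*z)/4 + 3*exp(4*z)/16.
Step 1. Integrate ∫(-3*z*exp(4*z)) dz by parts with u = z, dv = (-3*exp(4*z)) dz, so v = -3*exp(4*z)/4: now -3*z*exp(4*z)/4 + ∫(3*exp(4*z)/4) dz.
Step 2. Evaluate the standard form: now -3*z*exp(4*z)/4 + 3*exp(4*z)/16.
Answer: -3*z*exp(4*z)/4 + 3*exp(4*z)/16.


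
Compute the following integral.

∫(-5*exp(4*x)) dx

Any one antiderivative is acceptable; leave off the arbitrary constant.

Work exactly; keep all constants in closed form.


Answer: -5*exp(4*x)/4.


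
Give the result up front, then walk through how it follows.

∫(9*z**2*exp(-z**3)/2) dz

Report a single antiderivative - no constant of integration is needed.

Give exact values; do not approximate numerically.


The answer is -3*exp(-z**3)/2.
Step 1. Substitute u = z**3, turning ∫(9*z**2*exp(-z**3)/2) dz into ∫(3*exp(-u)/2) du: now ∫(3*exp(-u)/2) du.
Step 2. Evaluate the standard form: now -3*exp(-u)/2.
Step 3. Substitute back u = z**3: now -3*exp(-z**3)/2.
Answer: -3*exp(-z**3)/2.


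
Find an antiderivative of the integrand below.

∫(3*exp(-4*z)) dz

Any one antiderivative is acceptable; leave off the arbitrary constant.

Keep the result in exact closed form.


Answer: -3*exp(-4*z)/4.


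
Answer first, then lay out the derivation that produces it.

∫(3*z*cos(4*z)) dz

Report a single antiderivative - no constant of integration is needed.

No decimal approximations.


The answer is 3*z*sin(4*z)/4 + 3*cos(4*z)/16.
Step 1. Integrate ∫(3*z*cos(4*z)) dz by parts with u = z, dv = (3*cos(4*z)) dz, so v = 3*sin(4*z)/4: now 3*z*sin(4*z)/4 + ∫(-3*sin(4*z)/4) dz.
Step 2. Evaluate the standard form: now 3*z*sin(4*z)/4 + 3*cos(4*z)/16.
Answer: 3*z*sin(4*z)/4 + 3*cos(4*z)/16.


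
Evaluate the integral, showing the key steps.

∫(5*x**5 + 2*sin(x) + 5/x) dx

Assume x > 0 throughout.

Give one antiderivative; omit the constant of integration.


Step 1. Rewrite: now ∫(5/x) dx + ∫(5*x**5) dx + ∫(2*sin(x)) dx.
Step 2. Evaluate the standard form: now -2*cos(x) + ∫(5/x) dx + ∫(5*x**5) dx.
Step 3. Evaluate the standard form [assuming x > 0]: now 5*log(x) - 2*cos(x) + ∫(5*x**5) dx.
Step 4. Evaluate the standard form: now 5*x**6/6 + 5*log(x) - 2*cos(x).
Answer: 5*x**6/6 + 5*log(x) - 2*cos(x).


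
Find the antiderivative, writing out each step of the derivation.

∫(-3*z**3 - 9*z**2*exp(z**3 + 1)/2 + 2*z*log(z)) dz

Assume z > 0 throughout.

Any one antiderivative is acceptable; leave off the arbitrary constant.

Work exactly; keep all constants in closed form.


Step 1. Rewrite: now ∫(-3*z**3) dz + ∫(2*z*log(z)) dz + ∫(-9*z**2*exp(z**3 + 1)/2) dz.
Step 2. Integrate ∫(2*z*log(z)) dz by parts with u = log(z), dv = (2*z) dz, so v = z**2 [assuming z > 0]: now z**2*log(z) + ∫(-z) dz + ∫(-3*z**3) dz + ∫(-9*z**2*exp(z**3 + 1)/2) dz.
Step 3. Evaluate the standard form: now z**2*log(z) - z**2/2 + ∫(-3*z**3) dz + ∫(-9*z**2*exp(z**3 + 1)/2) dz.
Step 4. Substitute u = z**3 + 1, turning ∫(-9*z**2*exp(z**3 + 1)/2) dz into ∫(-3*exp(u)/2) du: now z**2*log(z) - z**2/2 + ∫(-3*z**3) dz + ∫(-3*exp(u)/2) du.
Step 5. Evaluate the standard form: now z**2*log(z) - z**2/2 - 3*exp(u)/2 + ∫(-3*z**3) dz.
Step 6. Substitute back u = z**3 + 1: now z**2*log(z) - z**2/2 - 3*exp(z**3 + 1)/2 + ∫(-3*z**3) dz.
Step 7. Evaluate the standard form: now -3*z**4/4 + z**2*log(z) - z**2/2 - 3*exp(z**3 + 1)/2.
Answer: -3*z**4/4 + z**2*log(z) - z**2/2 - 3*exp(z**3 + 1)/2.


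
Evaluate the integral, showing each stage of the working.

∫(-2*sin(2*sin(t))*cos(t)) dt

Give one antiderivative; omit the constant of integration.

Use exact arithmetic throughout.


Step 1. Substitute u = sin(t), turning ∫(-2*sin(2*sin(t))*cos(t)) dt into ∫(-2*sin(2*u)) du: now ∫(-2*sin(2*u)) du.
Step 2. Evaluate the standard form: now cos(2*u).
Step 3. Substitute back u = sin(t): now cos(2*sin(t)).
Answer: cos(2*sin(t)).


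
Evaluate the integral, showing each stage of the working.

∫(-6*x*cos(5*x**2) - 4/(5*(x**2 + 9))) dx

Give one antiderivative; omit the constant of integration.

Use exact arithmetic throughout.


Step 1. Rewrite: now ∫(-6*x*cos(5*x**2)) dx + ∫(-4/(5*(x**2 + 9))) dx.
Step 2. Evaluate the standard form: now -4*atan(x/3)/15 + ∫(-6*x*cos(5*x**2)) dx.
Step 3. Substitute u = x**2, turning ∫(-6*x*cos(5*x**2)) dx into ∫(-3*cos(5*u)) du: now -4*atan(x/3)/15 + ∫(-3*cos(5*u)) du.
Step 4. Evaluate the standard form: now -3*sin(5*u)/5 - 4*atan(x/3)/15.
Step 5. Substitute back u = x**2: now -3*sin(5*x**2)/5 - 4*atan(x/3)/15.
Answer: -3*sin(5*x**2)/5 - 4*atan(x/3)/15.


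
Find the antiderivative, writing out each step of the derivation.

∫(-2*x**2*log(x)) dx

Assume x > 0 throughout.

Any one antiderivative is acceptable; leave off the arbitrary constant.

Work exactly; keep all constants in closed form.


Step 1. Integrate ∫(-2*x**2*log(x)) dx by parts with u = log(x), dv = (-2*x**2) dx, so v = -2*x**3/3 [assuming x > 0]: now -2*x**3*log(x)/3 + ∫(2*x**2/3) dx.
Step 2. Evaluate the standard form: now -2*x**3*log(x)/3 + 2*x**3/9.
Answer: -2*x**3*log(x)/3 + 2*x**3/9.


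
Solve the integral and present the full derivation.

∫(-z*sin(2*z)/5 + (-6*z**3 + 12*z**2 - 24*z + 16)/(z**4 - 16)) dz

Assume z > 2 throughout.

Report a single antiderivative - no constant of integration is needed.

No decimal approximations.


Step 1. Rewrite: now ∫(-z*sin(2*z)/5) dz + ∫((-6*z**3 + 12*z**2 - 24*z + 16)/(z**4 - 16)) dz.
Step 2. Integrate ∫(-z*sin(2*z)/5) dz by parts with u = z, dv = (-sin(2*z)/5) dz, so v = cos(2*z)/10: now z*cos(2*z)/10 + ∫((-6*z**3 + 12*z**2 - 24*z + 16)/(z**4 - 16)) dz + ∫(-cos(2*z)/10) dz.
Step 3. Evaluate the standard form: now z*cos(2*z)/10 - sin(2*z)/20 + ∫((-6*z**3 + 12*z**2 - 24*z + 16)/(z**4 - 16)) dz.
Step 4. Decompose ∫((-6*z**3 + 12*z**2 - 24*z + 16)/(z**4 - 16)) dz by partial fractions, (-6*z**3 + 12*z**2 - 24*z + 16)/(z**4 - 16) = 4/(z**2 + 4) - 5/(z + 2) - 1/(z - 2): now z*cos(2*z)/10 - sin(2*z)/20 + ∫(-1/(z - 2)) dz + ∫(-5/(z + 2)) dz + ∫(4/(z**2 + 4)) dz.
Step 5. Evaluate the standard form [assuming z > -2]: now z*cos(2*z)/10 - 5*log(z + 2) - sin(2*z)/20 + ∫(-1/(z - 2)) dz + ∫(4/(z**2 + 4)) dz.
Step 6. Evaluate the standard form [assuming z > 2]: now z*cos(2*z)/10 - log(z - 2) - 5*log(z + 2) - sin(2*z)/20 + ∫(4/(z**2 + 4)) dz.
Step 7. Evaluate the standard form: now z*cos(2*z)/10 - log(z - 2) - 5*log(z + 2) - sin(2*z)/20 + 2*atan(z/2).
Answer: z*cos(2*z)/10 - log(z - 2) - 5*log(z + 2) - sin(2*z)/20 + 2*atan(z/2).


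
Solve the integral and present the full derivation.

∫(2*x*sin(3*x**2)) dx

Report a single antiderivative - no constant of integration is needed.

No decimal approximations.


Step 1. Substitute u = x**2, turning ∫(2*x*sin(3*x**2)) dx into ∫(sin(3*u)) du: now ∫(sin(3*u)) du.
Step 2. Evaluate the standard form: now -cos(3*u)/3.
Step 3. Substitute back u = x**2: now -cos(3*x**2)/3.
Answer: -cos(3*x**2)/3.


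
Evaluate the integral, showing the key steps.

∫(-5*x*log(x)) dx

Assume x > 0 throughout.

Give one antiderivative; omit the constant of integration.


Step 1. Integrate ∫(-5*x*log(x)) dx by parts with u = log(x), dv = (-5*x) dx, so v = -5*x**2/2 [assuming x > 0]: now -5*x**2*log(x)/2 + ∫(5*x/2) dx.
Step 2. Evaluate the standard form: now -5*x**2*log(x)/2 + 5*x**2/4.
Answer: -5*x**2*log(x)/2 + 5*x**2/4.


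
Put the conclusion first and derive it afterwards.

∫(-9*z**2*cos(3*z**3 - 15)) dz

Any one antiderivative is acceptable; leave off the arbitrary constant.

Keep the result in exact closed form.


The answer is -sin(3*z**3 - 15).
Step 1. Substitute u = z**3 - 5, turning ∫(-9*z**2*cos(3*z**3 - 15)) dz into ∫(-3*cos(3*u)) du: now ∫(-3*cos(3*u)) du.
Step 2. Evaluate the standard form: now -sin(3*u).
Step 3. Substitute back u = z**3 - 5: now -sin(3*z**3 - 15).
Answer: -sin(3*z**3 - 15).


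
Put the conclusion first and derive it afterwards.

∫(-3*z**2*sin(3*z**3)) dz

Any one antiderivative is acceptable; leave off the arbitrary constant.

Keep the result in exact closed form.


The answer is cos(3*z**3)/3.
Step 1. Substitute u = z**3, turning ∫(-3*z**2*sin(3*z**3)) dz into ∫(-sin(3*u)) du: now ∫(-sin(3*u)) du.
Step 2. Evaluate the standard form: now cos(3*u)/3.
Step 3. Substitute back u = z**3: now cos(3*z**3)/3.
Answer: cos(3*z**3)/3.


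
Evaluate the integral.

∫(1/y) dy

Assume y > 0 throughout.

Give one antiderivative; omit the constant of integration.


Answer: log(y).


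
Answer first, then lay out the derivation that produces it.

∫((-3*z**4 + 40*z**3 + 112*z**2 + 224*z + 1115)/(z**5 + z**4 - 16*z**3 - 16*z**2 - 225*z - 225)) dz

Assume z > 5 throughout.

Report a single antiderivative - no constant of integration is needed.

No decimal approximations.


The answer is 4*log(z - 5) - 4*log(z + 1) - 3*log(z + 5) + 4*atan(z/3)/3.
Step 1. Decompose ∫((-3*z**4 + 40*z**3 + 112*z**2 + 224*z + 1115)/(z**5 + z**4 - 16*z**3 - 16*z**2 - 225*z - 225)) dz by partial fractions, (-3*z**4 + 40*z**3 + 112*z**2 + 224*z + 1115)/(z**5 + z**4 - 16*z**3 - 16*z**2 - 225*z - 225) = 4/(z**2 + 9) - 3/(z + 5) - 4/(z + 1) + 4/(z - 5): now ∫(4/(z - 5)) dz + ∫(-4/(z + 1)) dz + ∫(-3/(z + 5)) dz + ∫(4/(z**2 + 9)) dz.
Step 2. Evaluate the standard form [assuming z > -5]: now -3*log(z + 5) + ∫(4/(z - 5)) dz + ∫(-4/(z + 1)) dz + ∫(4/(z**2 + 9)) dz.
Step 3. Evaluate the standard form [assuming z > 5]: now 4*log(z - 5) - 3*log(z + 5) + ∫(-4/(z + 1)) dz + ∫(4/(z**2 + 9)) dz.
Step 4. Evaluate the standard form [assuming z > -1]: now 4*log(z - 5) - 4*log(z + 1) - 3*log(z + 5) + ∫(4/(z**2 + 9)) dz.
Step 5. Evaluate the standard form: now 4*log(z - 5) - 4*log(z + 1) - 3*log(z + 5) + 4*atan(z/3)/3.
Answer: 4*log(z - 5) - 4*log(z + 1) - 3*log(z + 5) + 4*atan(z/3)/3.


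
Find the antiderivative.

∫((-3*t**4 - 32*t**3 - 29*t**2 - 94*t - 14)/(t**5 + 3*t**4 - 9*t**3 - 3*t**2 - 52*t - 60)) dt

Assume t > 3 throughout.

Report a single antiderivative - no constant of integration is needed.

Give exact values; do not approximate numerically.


Answer: -4*log(t - 3) - log(t + 1) + 2*log(t + 5) - atan(t/2).
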